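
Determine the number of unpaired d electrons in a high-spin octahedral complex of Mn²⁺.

5

Mn is in group 7, so Mn²⁺ is d⁵ (7 − 2 = 5).
Configuration: t2g^3 e_g^2, giving 5 unpaired electrons.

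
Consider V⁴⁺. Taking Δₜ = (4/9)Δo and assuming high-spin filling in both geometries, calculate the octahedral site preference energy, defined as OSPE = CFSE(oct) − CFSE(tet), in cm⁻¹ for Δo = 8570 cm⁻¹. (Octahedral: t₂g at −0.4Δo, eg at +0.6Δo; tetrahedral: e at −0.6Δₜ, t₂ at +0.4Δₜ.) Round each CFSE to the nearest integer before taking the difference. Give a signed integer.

-1143

V⁴⁺: group 5, so d-count = 5 − 4 = 1.
In an octahedral site d¹ (HS) is t₂g¹ eg⁰, giving CFSE(oct) = -0.4Δo = -3428 cm⁻¹.
Tetrahedral e¹ t₂⁰ gives -0.6Δₜ = -0.6 × (4/9) × 8570 = -2285 cm⁻¹.
OSPE = CFSE(oct) − CFSE(tet) = -3428 − (-2285) = -1143 cm⁻¹.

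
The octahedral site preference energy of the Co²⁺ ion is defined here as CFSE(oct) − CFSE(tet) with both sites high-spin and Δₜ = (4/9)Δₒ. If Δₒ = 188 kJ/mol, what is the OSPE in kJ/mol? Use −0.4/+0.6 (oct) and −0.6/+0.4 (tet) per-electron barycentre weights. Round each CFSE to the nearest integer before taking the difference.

Co²⁺: group 9, so d-count = 9 − 2 = 7.
In an octahedral site d⁷ (HS) is t₂g⁵ eg², giving CFSE(oct) = -0.8Δₒ = -150 kJ/mol.
Tetrahedral: e⁴ t₂³, CFSE = 4(−0.6) + 3(+0.4) = -1.2Δₜ = -1.2 × (4/9) × 188 = -100 kJ/mol.
Subtracting, OSPE = -150 − (-100) = -50 kJ/mol.

-50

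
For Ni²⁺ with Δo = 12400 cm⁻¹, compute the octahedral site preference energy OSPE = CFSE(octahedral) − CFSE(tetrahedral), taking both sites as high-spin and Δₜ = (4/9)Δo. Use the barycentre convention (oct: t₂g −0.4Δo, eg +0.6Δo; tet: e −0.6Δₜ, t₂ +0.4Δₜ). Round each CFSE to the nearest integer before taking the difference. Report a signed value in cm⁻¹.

Ni sits in group 10; removing 2 electrons leaves Ni²⁺ with 10 − 2 = 8 d electrons.
In an octahedral site d⁸ (HS) is t₂g⁶ eg², giving CFSE(oct) = -1.2Δo = -14880 cm⁻¹.
In a tetrahedral site the filling is e⁴ t₂⁴: CFSE(tet) = -0.8Δₜ = -0.8 × (4/9)(12400) = -4409 cm⁻¹.
OSPE = -14880 − (-4409) = -10471 cm⁻¹.

-10471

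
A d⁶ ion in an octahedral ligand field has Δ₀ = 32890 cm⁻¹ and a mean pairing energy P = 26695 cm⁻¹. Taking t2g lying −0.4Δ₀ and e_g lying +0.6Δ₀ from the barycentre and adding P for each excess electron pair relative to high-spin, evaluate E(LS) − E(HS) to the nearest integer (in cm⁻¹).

-12390

High-spin d⁶ fills as t2g^4 e_g^2 with CFSE 4(−0.4) + 2(+0.6) = -0.4Δ₀ = -13156 cm⁻¹.
For low-spin the configuration is t2g^6 e_g^0: orbital energy -2.4 × 32890 = -78936 cm⁻¹, and 2 additional pairs relative to high-spin add 53390 cm⁻¹, giving -25546 cm⁻¹.
The difference is -25546 − (-13156) = -12390 cm⁻¹, so low-spin lies lower.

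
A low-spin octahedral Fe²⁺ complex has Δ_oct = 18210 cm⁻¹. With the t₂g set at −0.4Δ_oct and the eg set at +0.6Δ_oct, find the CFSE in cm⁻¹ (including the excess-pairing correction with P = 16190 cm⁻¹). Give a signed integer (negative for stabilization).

-11324

Fe sits in group 8; removing 2 electrons leaves Fe²⁺ with 8 − 2 = 6 d electrons.
The d⁶ electrons fill as t₂g⁶ eg⁰.
The orbital stabilization is -2.4Δ_oct = -2.4 × 18210 = -43704 cm⁻¹.
Relative to high-spin t₂g⁴ eg² (1 paired), the low-spin configuration has 2 additional pairs, contributing +2 × 16190 = +32380 cm⁻¹.
Overall CFSE = -43704 + 32380 = -11324 cm⁻¹.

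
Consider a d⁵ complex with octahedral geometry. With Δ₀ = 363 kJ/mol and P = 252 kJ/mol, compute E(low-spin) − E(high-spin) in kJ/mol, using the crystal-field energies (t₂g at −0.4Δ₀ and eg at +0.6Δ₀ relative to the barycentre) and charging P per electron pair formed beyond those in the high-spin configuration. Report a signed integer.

High-spin: t₂g³ eg², CFSE = 0.0Δ₀ = 0 kJ/mol.
Low-spin: t₂g⁵ eg⁰, orbital CFSE = -2.0Δ₀ = -726 kJ/mol; plus 2 excess pairs × P = +504 kJ/mol; total -222 kJ/mol.
The difference is -222 − (0) = -222 kJ/mol, so low-spin lies lower.

-222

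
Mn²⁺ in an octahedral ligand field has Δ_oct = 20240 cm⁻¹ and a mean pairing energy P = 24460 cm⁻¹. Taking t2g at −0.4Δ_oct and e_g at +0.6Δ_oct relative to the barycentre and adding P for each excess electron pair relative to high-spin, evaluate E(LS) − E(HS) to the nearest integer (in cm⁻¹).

Mn sits in group 7; removing 2 electrons leaves Mn²⁺ with 7 − 2 = 5 d electrons.
In the high-spin limit (t2g^3 e_g^2) the orbital term is 0.0Δ_oct = 0 cm⁻¹, with no excess pairing.
Low-spin: t2g^5 e_g^0, orbital CFSE = -2.0Δ_oct = -40480 cm⁻¹; plus 2 excess pairs × P = +48920 cm⁻¹; total 8440 cm⁻¹.
Thus E(LS) − E(HS) = 8440 cm⁻¹.

8440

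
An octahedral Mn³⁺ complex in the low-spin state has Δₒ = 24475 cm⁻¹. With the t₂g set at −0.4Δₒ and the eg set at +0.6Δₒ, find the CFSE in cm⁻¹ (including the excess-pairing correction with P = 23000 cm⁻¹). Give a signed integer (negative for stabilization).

-16160

Group 7 minus oxidation state +3 gives a d⁴ configuration for Mn³⁺.
The d⁴ electrons fill as t₂g⁴ eg⁰.
The orbital stabilization is -1.6Δₒ = -1.6 × 24475 = -39160 cm⁻¹.
Relative to high-spin t₂g³ eg¹ (0 paired), the low-spin configuration has 1 additional pair, contributing +1 × 23000 = +23000 cm⁻¹.
Net CFSE = -39160 + 23000 = -16160 cm⁻¹.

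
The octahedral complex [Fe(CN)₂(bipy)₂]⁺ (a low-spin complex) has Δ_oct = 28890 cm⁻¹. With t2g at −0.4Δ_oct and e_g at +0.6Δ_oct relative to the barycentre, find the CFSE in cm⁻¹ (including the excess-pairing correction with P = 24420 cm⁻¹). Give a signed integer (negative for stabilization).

-8940

Ligand charges: 2×(-1) from CN⁻ and 2×(+0) from bipy sum to -2; with overall charge +1, Fe is +3.
Group 8 minus oxidation state +3 gives a d⁵ configuration for Fe³⁺.
The d⁵ electrons fill as t2g^5 e_g^0.
Orbital CFSE = 5(-0.4) + 0(0.6) = -2.0Δ_oct = -2.0 × 28890 = -57780 cm⁻¹.
High-spin d⁵ would be t2g^3 e_g^2 with 0 pairs; low-spin has 2, so 2 excess pairs cost +2P = +48840 cm⁻¹.
Overall CFSE = -57780 + 48840 = -8940 cm⁻¹.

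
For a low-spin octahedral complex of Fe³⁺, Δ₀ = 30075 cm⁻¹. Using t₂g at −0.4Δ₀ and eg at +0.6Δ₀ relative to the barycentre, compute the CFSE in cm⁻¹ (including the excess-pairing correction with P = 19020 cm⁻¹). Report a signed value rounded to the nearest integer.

-22110

Fe is in group 8, so Fe³⁺ is d⁵ (8 − 3 = 5).
Configuration: t₂g⁵ eg⁰.
The orbital stabilization is -2.0Δ₀ = -2.0 × 30075 = -60150 cm⁻¹.
High-spin d⁵ would be t₂g³ eg² with 0 pairs; low-spin has 2, so 2 excess pairs cost +2P = +38040 cm⁻¹.
Combining: -60150 + 38040 = -22110 cm⁻¹.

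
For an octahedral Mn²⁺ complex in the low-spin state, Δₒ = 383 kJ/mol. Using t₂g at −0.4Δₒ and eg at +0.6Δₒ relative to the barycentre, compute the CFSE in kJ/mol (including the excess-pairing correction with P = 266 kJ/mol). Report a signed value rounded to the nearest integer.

-234

Mn is in group 7, so Mn²⁺ is d⁵ (7 − 2 = 5).
Electron filling gives t₂g⁵ eg⁰.
CFSE(orbital) = 5×(-0.4Δₒ) + 0×(0.6Δₒ) = -2.0Δₒ; with Δₒ = 383 kJ/mol that is -766 kJ/mol.
High-spin d⁵ would be t₂g³ eg² with 0 pairs; low-spin has 2, so 2 excess pairs cost +2P = +532 kJ/mol.
Overall CFSE = -766 + 532 = -234 kJ/mol.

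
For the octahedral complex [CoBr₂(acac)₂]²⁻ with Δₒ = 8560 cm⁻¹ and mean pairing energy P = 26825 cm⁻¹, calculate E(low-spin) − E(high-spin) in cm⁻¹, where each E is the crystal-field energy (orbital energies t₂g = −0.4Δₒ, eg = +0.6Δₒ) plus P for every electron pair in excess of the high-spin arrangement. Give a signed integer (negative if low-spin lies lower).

Ligand charges: 2×(-1) from Br⁻ and 2×(-1) from acac⁻ sum to -4; with overall charge -2, Co is +2.
Co sits in group 9; removing 2 electrons leaves Co²⁺ with 9 − 2 = 7 d electrons.
High-spin: t₂g⁵ eg², CFSE = -0.8Δₒ = -6848 cm⁻¹.
Low-spin: t₂g⁶ eg¹, orbital CFSE = -1.8Δₒ = -15408 cm⁻¹; plus 1 excess pair × P = +26825 cm⁻¹; total 11417 cm⁻¹.
E(LS) − E(HS) = 11417 − (-6848) = 18265 cm⁻¹.

18265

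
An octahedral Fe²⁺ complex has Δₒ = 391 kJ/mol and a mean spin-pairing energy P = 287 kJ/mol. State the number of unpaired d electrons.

0

Fe sits in group 8; removing 2 electrons leaves Fe²⁺ with 8 − 2 = 6 d electrons.
Here Δₒ > P (391 > 287), so the low-spin state is favoured.
That gives t2g^6 e_g^0.
Unpaired electrons: 0.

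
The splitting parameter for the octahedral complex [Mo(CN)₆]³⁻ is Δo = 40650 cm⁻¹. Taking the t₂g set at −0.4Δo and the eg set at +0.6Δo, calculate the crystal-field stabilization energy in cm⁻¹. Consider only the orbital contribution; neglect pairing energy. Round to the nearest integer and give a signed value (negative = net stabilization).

-48780

Each CN⁻ contributes -1; 6 × (-1) = -6. With overall charge -3, Mo is in the +3 oxidation state.
Mo sits in group 6; removing 3 electrons leaves Mo³⁺ with 6 − 3 = 3 d electrons.
For octahedral d³ the high- and low-spin configurations coincide.
Electron filling gives t₂g³ eg⁰.
Orbital CFSE = 3(-0.4) + 0(0.6) = -1.2Δo = -1.2 × 40650 = -48780 cm⁻¹.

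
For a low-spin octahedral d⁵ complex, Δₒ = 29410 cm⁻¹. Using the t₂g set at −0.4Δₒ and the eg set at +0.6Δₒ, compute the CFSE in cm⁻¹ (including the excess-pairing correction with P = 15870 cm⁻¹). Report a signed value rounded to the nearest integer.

-27080

The d⁵ electrons fill as t₂g⁵ eg⁰.
Orbital CFSE = 5(-0.4) + 0(0.6) = -2.0Δₒ = -2.0 × 29410 = -58820 cm⁻¹.
Pairing penalty: 2 pairs vs 0 in the high-spin reference → 2 extra × P = 31740 cm⁻¹.
Combining: -58820 + 31740 = -27080 cm⁻¹.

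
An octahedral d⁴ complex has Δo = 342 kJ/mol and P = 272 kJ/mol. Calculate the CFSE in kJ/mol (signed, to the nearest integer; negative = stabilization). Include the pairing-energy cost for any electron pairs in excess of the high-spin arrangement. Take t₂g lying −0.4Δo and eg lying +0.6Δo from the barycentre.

-275

With Δo > P the complex is low-spin.
Configuration: t₂g⁴ eg⁰.
Orbital CFSE = -1.6Δo = -1.6 × 342 = -547 kJ/mol.
Excess pairs vs high-spin: 1 − 0 = 1; pairing cost = +272 kJ/mol.
Net CFSE = -547 + 272 = -275 kJ/mol.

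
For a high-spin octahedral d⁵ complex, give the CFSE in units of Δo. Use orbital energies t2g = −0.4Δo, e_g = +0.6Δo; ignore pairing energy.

0.0 Δo

Configuration: t2g^3 e_g^2.
CFSE = 3(-0.4Δo) + 2(0.6Δo) = -1.2Δo + 1.2Δo = 0.0Δo.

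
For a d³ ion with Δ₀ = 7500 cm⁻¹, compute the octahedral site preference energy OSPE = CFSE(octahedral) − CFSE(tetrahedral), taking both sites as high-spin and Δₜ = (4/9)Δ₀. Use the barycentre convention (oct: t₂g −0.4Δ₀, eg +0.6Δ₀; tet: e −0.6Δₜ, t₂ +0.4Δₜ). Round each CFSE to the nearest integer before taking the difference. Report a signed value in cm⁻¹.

Octahedral high-spin t2g^3 e_g^0: CFSE = -1.2 × 7500 = -9000 cm⁻¹.
Tetrahedral e^2 t2^1 gives -0.8Δₜ = -0.8 × (4/9) × 7500 = -2667 cm⁻¹.
OSPE = CFSE(oct) − CFSE(tet) = -9000 − (-2667) = -6333 cm⁻¹.

-6333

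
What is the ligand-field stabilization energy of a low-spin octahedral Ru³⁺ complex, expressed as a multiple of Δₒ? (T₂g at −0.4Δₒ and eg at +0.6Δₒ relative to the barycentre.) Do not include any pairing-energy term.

-2.0 Δₒ

Ru sits in group 8; removing 3 electrons leaves Ru³⁺ with 8 − 3 = 5 d electrons.
Configuration: t₂g⁵ eg⁰.
CFSE = 5(-0.4Δₒ) + 0(0.6Δₒ) = -2.0Δₒ + 0.0Δₒ = -2.0Δₒ.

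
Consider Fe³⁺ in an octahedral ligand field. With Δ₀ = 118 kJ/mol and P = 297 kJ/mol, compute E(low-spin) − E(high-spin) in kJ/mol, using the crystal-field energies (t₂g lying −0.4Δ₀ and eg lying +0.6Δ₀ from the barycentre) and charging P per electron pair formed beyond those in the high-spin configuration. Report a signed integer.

Fe is in group 8, so Fe³⁺ is d⁵ (8 − 3 = 5).
High-spin: t₂g³ eg², CFSE = 0.0Δ₀ = 0 kJ/mol.
Low-spin t₂g⁵ eg⁰ gives -2.0Δ₀ = -236 kJ/mol, but forming 2 extra pairs costs 2P = 594 kJ/mol, so E(LS) = -236 + 594 = 358 kJ/mol.
Thus E(LS) − E(HS) = 358 kJ/mol.

358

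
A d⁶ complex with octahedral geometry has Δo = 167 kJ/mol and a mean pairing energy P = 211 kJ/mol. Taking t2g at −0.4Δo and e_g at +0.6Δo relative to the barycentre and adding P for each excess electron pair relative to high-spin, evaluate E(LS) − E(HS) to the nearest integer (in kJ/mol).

In the high-spin limit (t2g^4 e_g^2) the orbital term is -0.4Δo = -67 kJ/mol, with no excess pairing.
For low-spin the configuration is t2g^6 e_g^0: orbital energy -2.4 × 167 = -401 kJ/mol, and 2 additional pairs relative to high-spin add 422 kJ/mol, giving 21 kJ/mol.
The difference is 21 − (-67) = 88 kJ/mol, so high-spin lies lower.

88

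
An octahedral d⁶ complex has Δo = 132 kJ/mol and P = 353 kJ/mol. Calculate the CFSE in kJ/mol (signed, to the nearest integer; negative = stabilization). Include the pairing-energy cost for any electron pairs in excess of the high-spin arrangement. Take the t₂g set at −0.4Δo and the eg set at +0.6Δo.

-53

Δo < P, so pairing is avoided: the ground state is high-spin.
That gives t₂g⁴ eg².
Orbital CFSE = -0.4Δo = -0.4 × 132 = -53 kJ/mol.
High-spin has no excess pairs, so no pairing correction applies.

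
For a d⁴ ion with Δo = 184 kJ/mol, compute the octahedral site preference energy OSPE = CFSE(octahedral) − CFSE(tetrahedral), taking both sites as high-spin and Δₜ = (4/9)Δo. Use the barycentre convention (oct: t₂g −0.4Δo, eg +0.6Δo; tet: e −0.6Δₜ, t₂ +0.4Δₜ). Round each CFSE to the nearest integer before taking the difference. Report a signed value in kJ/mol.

Octahedral high-spin t₂g³ eg¹: CFSE = -0.6 × 184 = -110 kJ/mol.
In a tetrahedral site the filling is e² t₂²: CFSE(tet) = -0.4Δₜ = -0.4 × (4/9)(184) = -33 kJ/mol.
Subtracting, OSPE = -110 − (-33) = -77 kJ/mol.

-77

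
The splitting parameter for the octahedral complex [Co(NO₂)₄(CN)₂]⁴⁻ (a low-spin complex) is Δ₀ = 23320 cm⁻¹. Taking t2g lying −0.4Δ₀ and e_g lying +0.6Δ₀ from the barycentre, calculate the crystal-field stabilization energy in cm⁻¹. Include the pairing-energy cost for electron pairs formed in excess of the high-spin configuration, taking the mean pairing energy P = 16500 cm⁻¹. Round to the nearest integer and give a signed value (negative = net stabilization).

-25476

Ligand charges: 4×(-1) from NO₂⁻ and 2×(-1) from CN⁻ sum to -6; with overall charge -4, Co is +2.
Co is in group 9, so Co²⁺ is d⁷ (9 − 2 = 7).
The d⁷ electrons fill as t2g^6 e_g^1.
Orbital CFSE = 6(-0.4) + 1(0.6) = -1.8Δ₀ = -1.8 × 23320 = -41976 cm⁻¹.
High-spin d⁷ would be t2g^5 e_g^2 with 2 pairs; low-spin has 3, so 1 excess pair costs +1P = +16500 cm⁻¹.
Combining: -41976 + 16500 = -25476 cm⁻¹.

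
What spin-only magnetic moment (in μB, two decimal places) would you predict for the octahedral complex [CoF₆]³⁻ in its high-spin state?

Each F⁻ contributes -1; 6 × (-1) = -6. With overall charge -3, Co is in the +3 oxidation state.
Group 9 minus oxidation state +3 gives a d⁶ configuration for Co³⁺.
Configuration: t2g^4 e_g^2 → 4 unpaired electrons.
μ(spin-only) = √[4(4+2)] = √24 ≈ 4.90 μB.

4.90 μB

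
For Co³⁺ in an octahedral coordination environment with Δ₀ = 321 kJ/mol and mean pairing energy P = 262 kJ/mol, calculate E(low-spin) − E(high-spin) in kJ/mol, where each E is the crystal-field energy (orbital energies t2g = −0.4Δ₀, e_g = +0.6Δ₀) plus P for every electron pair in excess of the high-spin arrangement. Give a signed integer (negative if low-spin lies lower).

Co is in group 9, so Co³⁺ is d⁶ (9 − 3 = 6).
In the high-spin limit (t2g^4 e_g^2) the orbital term is -0.4Δ₀ = -128 kJ/mol, with no excess pairing.
Low-spin t2g^6 e_g^0 gives -2.4Δ₀ = -770 kJ/mol, but forming 2 extra pairs costs 2P = 524 kJ/mol, so E(LS) = -770 + 524 = -246 kJ/mol.
The difference is -246 − (-128) = -118 kJ/mol, so low-spin lies lower.

-118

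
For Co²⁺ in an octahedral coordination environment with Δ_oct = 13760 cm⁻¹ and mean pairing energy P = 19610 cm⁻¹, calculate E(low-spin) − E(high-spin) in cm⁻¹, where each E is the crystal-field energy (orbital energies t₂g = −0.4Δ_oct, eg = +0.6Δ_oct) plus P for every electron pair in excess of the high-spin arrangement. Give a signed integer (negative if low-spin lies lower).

Co sits in group 9; removing 2 electrons leaves Co²⁺ with 9 − 2 = 7 d electrons.
In the high-spin limit (t₂g⁵ eg²) the orbital term is -0.8Δ_oct = -11008 cm⁻¹, with no excess pairing.
Low-spin t₂g⁶ eg¹ gives -1.8Δ_oct = -24768 cm⁻¹, but forming 1 extra pair costs 1P = 19610 cm⁻¹, so E(LS) = -24768 + 19610 = -5158 cm⁻¹.
E(LS) − E(HS) = -5158 − (-11008) = 5850 cm⁻¹.

5850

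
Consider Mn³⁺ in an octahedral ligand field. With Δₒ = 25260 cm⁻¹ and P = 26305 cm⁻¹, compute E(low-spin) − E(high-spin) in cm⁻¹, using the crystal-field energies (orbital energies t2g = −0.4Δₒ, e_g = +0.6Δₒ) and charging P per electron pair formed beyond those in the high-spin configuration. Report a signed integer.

1045

Mn³⁺: group 7, so d-count = 7 − 3 = 4.
High-spin d⁴ fills as t2g^3 e_g^1 with CFSE 3(−0.4) + 1(+0.6) = -0.6Δₒ = -15156 cm⁻¹.
Low-spin: t2g^4 e_g^0, orbital CFSE = -1.6Δₒ = -40416 cm⁻¹; plus 1 excess pair × P = +26305 cm⁻¹; total -14111 cm⁻¹.
E(LS) − E(HS) = -14111 − (-15156) = 1045 cm⁻¹.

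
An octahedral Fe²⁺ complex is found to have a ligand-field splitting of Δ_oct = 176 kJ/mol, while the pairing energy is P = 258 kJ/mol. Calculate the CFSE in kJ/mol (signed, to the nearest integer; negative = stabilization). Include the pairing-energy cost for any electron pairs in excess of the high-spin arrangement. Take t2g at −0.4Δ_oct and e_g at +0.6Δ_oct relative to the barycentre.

-70

Fe²⁺: group 8, so d-count = 8 − 2 = 6.
Since Δ_oct = 176 kJ/mol < P = 258 kJ/mol, the complex adopts the high-spin configuration.
That gives t2g^4 e_g^2.
Orbital CFSE = -0.4Δ_oct = -0.4 × 176 = -70 kJ/mol.
High-spin has no excess pairs, so no pairing correction applies.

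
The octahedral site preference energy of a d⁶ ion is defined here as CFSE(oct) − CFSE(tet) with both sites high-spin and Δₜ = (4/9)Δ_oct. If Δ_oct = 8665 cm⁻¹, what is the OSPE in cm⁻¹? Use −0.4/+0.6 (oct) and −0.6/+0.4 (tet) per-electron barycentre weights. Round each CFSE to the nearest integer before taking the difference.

-1155

In an octahedral site d⁶ (HS) is t2g^4 e_g^2, giving CFSE(oct) = -0.4Δ_oct = -3466 cm⁻¹.
Tetrahedral e^3 t2^3 gives -0.6Δₜ = -0.6 × (4/9) × 8665 = -2311 cm⁻¹.
Subtracting, OSPE = -3466 − (-2311) = -1155 cm⁻¹.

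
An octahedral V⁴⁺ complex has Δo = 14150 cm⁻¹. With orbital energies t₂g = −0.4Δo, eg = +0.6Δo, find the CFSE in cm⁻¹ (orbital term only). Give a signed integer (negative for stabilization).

V is in group 5, so V⁴⁺ is d¹ (5 − 4 = 1).
The d¹ electrons fill as t₂g¹ eg⁰.
The orbital stabilization is -0.4Δo = -0.4 × 14150 = -5660 cm⁻¹.

-5660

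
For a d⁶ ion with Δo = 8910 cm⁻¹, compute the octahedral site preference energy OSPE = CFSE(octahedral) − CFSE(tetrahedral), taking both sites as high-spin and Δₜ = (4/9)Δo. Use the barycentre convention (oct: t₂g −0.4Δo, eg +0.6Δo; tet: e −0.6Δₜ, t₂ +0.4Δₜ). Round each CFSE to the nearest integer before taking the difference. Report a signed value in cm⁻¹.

-1188

In an octahedral site d⁶ (HS) is t₂g⁴ eg², giving CFSE(oct) = -0.4Δo = -3564 cm⁻¹.
In a tetrahedral site the filling is e³ t₂³: CFSE(tet) = -0.6Δₜ = -0.6 × (4/9)(8910) = -2376 cm⁻¹.
OSPE = CFSE(oct) − CFSE(tet) = -3564 − (-2376) = -1188 cm⁻¹.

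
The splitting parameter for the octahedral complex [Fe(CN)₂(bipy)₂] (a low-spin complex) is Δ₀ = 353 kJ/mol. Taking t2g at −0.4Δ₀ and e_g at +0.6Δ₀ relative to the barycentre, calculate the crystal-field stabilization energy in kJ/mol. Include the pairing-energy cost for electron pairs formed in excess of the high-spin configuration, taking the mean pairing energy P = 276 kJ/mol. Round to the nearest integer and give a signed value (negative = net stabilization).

Ligand charges: 2×(-1) from CN⁻ and 2×(+0) from bipy sum to -2; with overall charge +0, Fe is +2.
Fe²⁺: group 8, so d-count = 8 − 2 = 6.
Electron filling gives t2g^6 e_g^0.
CFSE(orbital) = 6×(-0.4Δ₀) + 0×(0.6Δ₀) = -2.4Δ₀; with Δ₀ = 353 kJ/mol that is -847 kJ/mol.
Relative to high-spin t2g^4 e_g^2 (1 paired), the low-spin configuration has 2 additional pairs, contributing +2 × 276 = +552 kJ/mol.
Combining: -847 + 552 = -295 kJ/mol.

-295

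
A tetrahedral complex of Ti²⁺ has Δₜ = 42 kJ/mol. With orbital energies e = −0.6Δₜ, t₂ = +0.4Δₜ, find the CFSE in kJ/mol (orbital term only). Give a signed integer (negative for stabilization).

-50

Group 4 minus oxidation state +2 gives a d² configuration for Ti²⁺.
Tetrahedral splitting is small, so the complex is high-spin.
The d² electrons fill as e² t₂⁰.
The orbital stabilization is -1.2Δₜ = -1.2 × 42 = -50 kJ/mol.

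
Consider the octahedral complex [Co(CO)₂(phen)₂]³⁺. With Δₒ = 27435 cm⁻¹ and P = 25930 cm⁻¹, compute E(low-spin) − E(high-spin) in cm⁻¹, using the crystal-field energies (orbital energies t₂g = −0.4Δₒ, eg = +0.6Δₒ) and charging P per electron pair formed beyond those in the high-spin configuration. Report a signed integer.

-3010

Ligand charges: 2×(+0) from CO and 2×(+0) from phen sum to +0; with overall charge +3, Co is +3.
Group 9 minus oxidation state +3 gives a d⁶ configuration for Co³⁺.
High-spin: t₂g⁴ eg², CFSE = -0.4Δₒ = -10974 cm⁻¹.
For low-spin the configuration is t₂g⁶ eg⁰: orbital energy -2.4 × 27435 = -65844 cm⁻¹, and 2 additional pairs relative to high-spin add 51860 cm⁻¹, giving -13984 cm⁻¹.
E(LS) − E(HS) = -13984 − (-10974) = -3010 cm⁻¹.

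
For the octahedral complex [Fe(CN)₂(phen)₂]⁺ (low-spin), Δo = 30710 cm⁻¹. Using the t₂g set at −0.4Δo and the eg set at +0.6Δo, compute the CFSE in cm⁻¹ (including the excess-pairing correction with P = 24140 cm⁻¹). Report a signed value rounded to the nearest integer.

Ligand charges: 2×(-1) from CN⁻ and 2×(+0) from phen sum to -2; with overall charge +1, Fe is +3.
Fe³⁺: group 8, so d-count = 8 − 3 = 5.
Configuration: t₂g⁵ eg⁰.
Orbital CFSE = 5(-0.4) + 0(0.6) = -2.0Δo = -2.0 × 30710 = -61420 cm⁻¹.
High-spin d⁵ would be t₂g³ eg² with 0 pairs; low-spin has 2, so 2 excess pairs cost +2P = +48280 cm⁻¹.
Combining: -61420 + 48280 = -13140 cm⁻¹.

-13140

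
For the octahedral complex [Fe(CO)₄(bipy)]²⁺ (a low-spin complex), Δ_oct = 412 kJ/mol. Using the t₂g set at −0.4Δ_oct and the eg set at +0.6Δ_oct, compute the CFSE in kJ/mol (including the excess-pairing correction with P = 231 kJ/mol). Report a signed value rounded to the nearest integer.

-527

Ligand charges: 4×(+0) from CO and 1×(+0) from bipy sum to +0; with overall charge +2, Fe is +2.
Fe is in group 8, so Fe²⁺ is d⁶ (8 − 2 = 6).
Electron filling gives t₂g⁶ eg⁰.
Orbital CFSE = 6(-0.4) + 0(0.6) = -2.4Δ_oct = -2.4 × 412 = -989 kJ/mol.
Pairing penalty: 3 pairs vs 1 in the high-spin reference → 2 extra × P = 462 kJ/mol.
Overall CFSE = -989 + 462 = -527 kJ/mol.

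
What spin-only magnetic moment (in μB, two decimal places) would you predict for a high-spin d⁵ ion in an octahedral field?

Configuration: t₂g³ eg² → 5 unpaired electrons.
μ(spin-only) = √[5(5+2)] = √35 ≈ 5.92 μB.

5.92 μB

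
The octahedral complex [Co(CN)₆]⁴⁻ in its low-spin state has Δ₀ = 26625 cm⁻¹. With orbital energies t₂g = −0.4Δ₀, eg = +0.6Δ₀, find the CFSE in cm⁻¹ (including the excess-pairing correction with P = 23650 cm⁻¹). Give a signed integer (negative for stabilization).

-24275

Each CN⁻ contributes -1; 6 × (-1) = -6. With overall charge -4, Co is in the +2 oxidation state.
Co sits in group 9; removing 2 electrons leaves Co²⁺ with 9 − 2 = 7 d electrons.
The d⁷ electrons fill as t₂g⁶ eg¹.
Orbital CFSE = 6(-0.4) + 1(0.6) = -1.8Δ₀ = -1.8 × 26625 = -47925 cm⁻¹.
Pairing penalty: 3 pairs vs 2 in the high-spin reference → 1 extra × P = 23650 cm⁻¹.
Overall CFSE = -47925 + 23650 = -24275 cm⁻¹.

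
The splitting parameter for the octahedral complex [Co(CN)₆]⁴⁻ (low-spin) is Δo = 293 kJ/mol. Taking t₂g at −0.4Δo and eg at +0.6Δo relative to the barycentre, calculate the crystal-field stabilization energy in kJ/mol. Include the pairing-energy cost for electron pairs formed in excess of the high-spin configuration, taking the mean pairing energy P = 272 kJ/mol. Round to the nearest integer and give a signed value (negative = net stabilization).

Each CN⁻ contributes -1; 6 × (-1) = -6. With overall charge -4, Co is in the +2 oxidation state.
Co sits in group 9; removing 2 electrons leaves Co²⁺ with 9 − 2 = 7 d electrons.
Configuration: t₂g⁶ eg¹.
CFSE(orbital) = 6×(-0.4Δo) + 1×(0.6Δo) = -1.8Δo; with Δo = 293 kJ/mol that is -527 kJ/mol.
Relative to high-spin t₂g⁵ eg² (2 paired), the low-spin configuration has 1 additional pair, contributing +1 × 272 = +272 kJ/mol.
Combining: -527 + 272 = -255 kJ/mol.

-255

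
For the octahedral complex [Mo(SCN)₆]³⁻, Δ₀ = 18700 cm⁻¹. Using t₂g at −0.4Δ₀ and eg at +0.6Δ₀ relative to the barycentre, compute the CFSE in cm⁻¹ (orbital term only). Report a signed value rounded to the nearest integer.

-22440

Each SCN⁻ contributes -1; 6 × (-1) = -6. With overall charge -3, Mo is in the +3 oxidation state.
Group 6 minus oxidation state +3 gives a d³ configuration for Mo³⁺.
For octahedral d³ the high- and low-spin configurations coincide.
Electron filling gives t₂g³ eg⁰.
CFSE(orbital) = 3×(-0.4Δ₀) + 0×(0.6Δ₀) = -1.2Δ₀; with Δ₀ = 18700 cm⁻¹ that is -22440 cm⁻¹.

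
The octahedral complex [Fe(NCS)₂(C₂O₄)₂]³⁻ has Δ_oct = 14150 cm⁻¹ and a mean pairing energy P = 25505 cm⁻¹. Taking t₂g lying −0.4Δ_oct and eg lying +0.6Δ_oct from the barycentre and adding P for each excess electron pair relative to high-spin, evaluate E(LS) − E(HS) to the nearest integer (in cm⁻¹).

Ligand charges: 2×(-1) from NCS⁻ and 2×(-2) from C₂O₄²⁻ sum to -6; with overall charge -3, Fe is +3.
Fe sits in group 8; removing 3 electrons leaves Fe³⁺ with 8 − 3 = 5 d electrons.
In the high-spin limit (t₂g³ eg²) the orbital term is 0.0Δ_oct = 0 cm⁻¹, with no excess pairing.
Low-spin t₂g⁵ eg⁰ gives -2.0Δ_oct = -28300 cm⁻¹, but forming 2 extra pairs costs 2P = 51010 cm⁻¹, so E(LS) = -28300 + 51010 = 22710 cm⁻¹.
The difference is 22710 − (0) = 22710 cm⁻¹, so high-spin lies lower.

22710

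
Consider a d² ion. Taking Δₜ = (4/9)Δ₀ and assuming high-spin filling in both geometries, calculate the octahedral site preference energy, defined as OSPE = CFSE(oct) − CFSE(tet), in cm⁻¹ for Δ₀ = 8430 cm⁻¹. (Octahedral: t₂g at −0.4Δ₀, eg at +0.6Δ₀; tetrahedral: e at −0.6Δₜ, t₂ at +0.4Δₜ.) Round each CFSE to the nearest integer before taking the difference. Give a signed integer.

-2248

Octahedral (high-spin): t2g^2 e_g^0, CFSE = 2(−0.4) + 0(+0.6) = -0.8Δ₀ = -0.8 × 8430 = -6744 cm⁻¹.
Tetrahedral: e^2 t2^0, CFSE = 2(−0.6) + 0(+0.4) = -1.2Δₜ = -1.2 × (4/9) × 8430 = -4496 cm⁻¹.
Subtracting, OSPE = -6744 − (-4496) = -2248 cm⁻¹.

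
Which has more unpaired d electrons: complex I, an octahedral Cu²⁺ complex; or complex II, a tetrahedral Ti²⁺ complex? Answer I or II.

II

I: Cu is in group 11, so Cu²⁺ is d⁹ (11 − 2 = 9); For octahedral d⁹ the high- and low-spin configurations coincide; t₂g⁶ eg³ → 1 unpaired.
II: Ti²⁺: group 4, so d-count = 4 − 2 = 2; Tetrahedral splitting is small, so the complex is high-spin; e² t₂⁰ → 2 unpaired.
So II has more unpaired electrons.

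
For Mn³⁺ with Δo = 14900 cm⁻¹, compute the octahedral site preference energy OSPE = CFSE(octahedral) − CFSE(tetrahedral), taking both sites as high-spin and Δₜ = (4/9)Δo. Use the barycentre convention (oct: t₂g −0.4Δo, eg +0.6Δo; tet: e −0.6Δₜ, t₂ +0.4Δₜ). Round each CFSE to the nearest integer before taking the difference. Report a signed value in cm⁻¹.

-6291

Group 7 minus oxidation state +3 gives a d⁴ configuration for Mn³⁺.
Octahedral (high-spin): t₂g³ eg¹, CFSE = 3(−0.4) + 1(+0.6) = -0.6Δo = -0.6 × 14900 = -8940 cm⁻¹.
Tetrahedral: e² t₂², CFSE = 2(−0.6) + 2(+0.4) = -0.4Δₜ = -0.4 × (4/9) × 14900 = -2649 cm⁻¹.
OSPE = CFSE(oct) − CFSE(tet) = -8940 − (-2649) = -6291 cm⁻¹.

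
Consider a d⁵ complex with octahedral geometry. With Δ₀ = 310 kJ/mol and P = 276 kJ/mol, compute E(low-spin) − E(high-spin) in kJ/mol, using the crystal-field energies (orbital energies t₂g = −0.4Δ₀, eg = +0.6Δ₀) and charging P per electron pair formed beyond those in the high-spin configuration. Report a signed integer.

High-spin: t₂g³ eg², CFSE = 0.0Δ₀ = 0 kJ/mol.
Low-spin t₂g⁵ eg⁰ gives -2.0Δ₀ = -620 kJ/mol, but forming 2 extra pairs costs 2P = 552 kJ/mol, so E(LS) = -620 + 552 = -68 kJ/mol.
Thus E(LS) − E(HS) = -68 kJ/mol.

-68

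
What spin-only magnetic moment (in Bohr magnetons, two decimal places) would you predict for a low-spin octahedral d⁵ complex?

Configuration: t₂g⁵ eg⁰ → 1 unpaired electron.
μ(spin-only) = √[1(1+2)] = √3 ≈ 1.73 Bohr magnetons.

1.73 Bohr magnetons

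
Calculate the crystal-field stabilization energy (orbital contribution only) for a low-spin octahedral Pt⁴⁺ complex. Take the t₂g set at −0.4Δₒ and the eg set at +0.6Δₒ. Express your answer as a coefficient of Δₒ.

Pt sits in group 10; removing 4 electrons leaves Pt⁴⁺ with 10 − 4 = 6 d electrons.
Configuration: t₂g⁶ eg⁰.
CFSE = 6(-0.4Δₒ) + 0(0.6Δₒ) = -2.4Δₒ + 0.0Δₒ = -2.4Δₒ.

-2.4 Δₒ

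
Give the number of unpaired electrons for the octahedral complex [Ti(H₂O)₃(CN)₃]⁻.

Ligand charges: 3×(+0) from H₂O and 3×(-1) from CN⁻ sum to -3; with overall charge -1, Ti is +2.
Ti sits in group 4; removing 2 electrons leaves Ti²⁺ with 4 − 2 = 2 d electrons.
Configuration: t₂g² eg⁰, giving 2 unpaired electrons.

2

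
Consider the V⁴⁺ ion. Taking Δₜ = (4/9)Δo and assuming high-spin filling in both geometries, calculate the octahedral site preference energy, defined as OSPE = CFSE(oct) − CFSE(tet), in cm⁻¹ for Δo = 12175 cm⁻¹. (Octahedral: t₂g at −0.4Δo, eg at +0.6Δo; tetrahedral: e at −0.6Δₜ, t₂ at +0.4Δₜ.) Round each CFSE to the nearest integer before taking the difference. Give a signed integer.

-1623

V is in group 5, so V⁴⁺ is d¹ (5 − 4 = 1).
Octahedral (high-spin): t₂g¹ eg⁰, CFSE = 1(−0.4) + 0(+0.6) = -0.4Δo = -0.4 × 12175 = -4870 cm⁻¹.
Tetrahedral e¹ t₂⁰ gives -0.6Δₜ = -0.6 × (4/9) × 12175 = -3247 cm⁻¹.
OSPE = CFSE(oct) − CFSE(tet) = -4870 − (-3247) = -1623 cm⁻¹.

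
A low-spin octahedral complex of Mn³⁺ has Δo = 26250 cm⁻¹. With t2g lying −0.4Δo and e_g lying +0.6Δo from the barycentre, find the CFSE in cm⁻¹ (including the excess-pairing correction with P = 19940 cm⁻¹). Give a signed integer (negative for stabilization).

Group 7 minus oxidation state +3 gives a d⁴ configuration for Mn³⁺.
Electron filling gives t2g^4 e_g^0.
CFSE(orbital) = 4×(-0.4Δo) + 0×(0.6Δo) = -1.6Δo; with Δo = 26250 cm⁻¹ that is -42000 cm⁻¹.
Relative to high-spin t2g^3 e_g^1 (0 paired), the low-spin configuration has 1 additional pair, contributing +1 × 19940 = +19940 cm⁻¹.
Combining: -42000 + 19940 = -22060 cm⁻¹.

-22060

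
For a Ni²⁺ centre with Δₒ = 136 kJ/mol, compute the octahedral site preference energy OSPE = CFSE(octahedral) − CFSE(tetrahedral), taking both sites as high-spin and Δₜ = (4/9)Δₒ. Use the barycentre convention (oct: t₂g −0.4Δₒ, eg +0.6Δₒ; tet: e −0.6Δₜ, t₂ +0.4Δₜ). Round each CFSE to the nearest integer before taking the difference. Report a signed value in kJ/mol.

Ni is in group 10, so Ni²⁺ is d⁸ (10 − 2 = 8).
Octahedral (high-spin): t2g^6 e_g^2, CFSE = 6(−0.4) + 2(+0.6) = -1.2Δₒ = -1.2 × 136 = -163 kJ/mol.
Tetrahedral e^4 t2^4 gives -0.8Δₜ = -0.8 × (4/9) × 136 = -48 kJ/mol.
OSPE = CFSE(oct) − CFSE(tet) = -163 − (-48) = -115 kJ/mol.

-115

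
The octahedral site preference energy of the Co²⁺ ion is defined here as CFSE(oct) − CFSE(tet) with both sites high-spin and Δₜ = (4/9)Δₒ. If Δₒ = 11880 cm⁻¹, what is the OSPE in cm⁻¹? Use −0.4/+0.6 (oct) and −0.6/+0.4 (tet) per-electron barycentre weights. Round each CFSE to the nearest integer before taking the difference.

-3168

Co²⁺: group 9, so d-count = 9 − 2 = 7.
Octahedral high-spin t₂g⁵ eg²: CFSE = -0.8 × 11880 = -9504 cm⁻¹.
In a tetrahedral site the filling is e⁴ t₂³: CFSE(tet) = -1.2Δₜ = -1.2 × (4/9)(11880) = -6336 cm⁻¹.
OSPE = -9504 − (-6336) = -3168 cm⁻¹.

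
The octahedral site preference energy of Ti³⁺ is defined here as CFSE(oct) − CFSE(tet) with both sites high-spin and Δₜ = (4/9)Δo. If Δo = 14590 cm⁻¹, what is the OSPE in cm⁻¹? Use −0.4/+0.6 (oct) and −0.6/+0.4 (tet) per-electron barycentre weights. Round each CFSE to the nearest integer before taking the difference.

-1945

Ti³⁺: group 4, so d-count = 4 − 3 = 1.
In an octahedral site d¹ (HS) is t₂g¹ eg⁰, giving CFSE(oct) = -0.4Δo = -5836 cm⁻¹.
Tetrahedral: e¹ t₂⁰, CFSE = 1(−0.6) + 0(+0.4) = -0.6Δₜ = -0.6 × (4/9) × 14590 = -3891 cm⁻¹.
OSPE = CFSE(oct) − CFSE(tet) = -5836 − (-3891) = -1945 cm⁻¹.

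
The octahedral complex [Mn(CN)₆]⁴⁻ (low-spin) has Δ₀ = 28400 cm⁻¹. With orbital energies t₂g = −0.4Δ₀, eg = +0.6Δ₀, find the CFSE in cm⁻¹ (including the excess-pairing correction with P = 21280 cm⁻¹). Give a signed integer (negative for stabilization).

Each CN⁻ contributes -1; 6 × (-1) = -6. With overall charge -4, Mn is in the +2 oxidation state.
Mn sits in group 7; removing 2 electrons leaves Mn²⁺ with 7 − 2 = 5 d electrons.
The d⁵ electrons fill as t₂g⁵ eg⁰.
CFSE(orbital) = 5×(-0.4Δ₀) + 0×(0.6Δ₀) = -2.0Δ₀; with Δ₀ = 28400 cm⁻¹ that is -56800 cm⁻¹.
High-spin d⁵ would be t₂g³ eg² with 0 pairs; low-spin has 2, so 2 excess pairs cost +2P = +42560 cm⁻¹.
Combining: -56800 + 42560 = -14240 cm⁻¹.

-14240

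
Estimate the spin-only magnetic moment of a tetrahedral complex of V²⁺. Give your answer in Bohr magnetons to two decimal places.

V sits in group 5; removing 2 electrons leaves V²⁺ with 5 − 2 = 3 d electrons.
Tetrahedral fields are weak (Δₜ ≈ 4/9 Δₒ), so electrons fill high-spin.
Configuration: e² t₂¹ → 3 unpaired electrons.
μ(spin-only) = √[3(3+2)] = √15 ≈ 3.87 Bohr magnetons.

3.87 Bohr magnetons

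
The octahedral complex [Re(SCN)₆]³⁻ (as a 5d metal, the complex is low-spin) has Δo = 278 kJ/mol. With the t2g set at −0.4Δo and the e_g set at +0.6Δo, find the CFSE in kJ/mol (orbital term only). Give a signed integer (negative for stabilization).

-445

Each SCN⁻ contributes -1; 6 × (-1) = -6. With overall charge -3, Re is in the +3 oxidation state.
Re sits in group 7; removing 3 electrons leaves Re³⁺ with 7 − 3 = 4 d electrons.
The d⁴ electrons fill as t2g^4 e_g^0.
The orbital stabilization is -1.6Δo = -1.6 × 278 = -445 kJ/mol.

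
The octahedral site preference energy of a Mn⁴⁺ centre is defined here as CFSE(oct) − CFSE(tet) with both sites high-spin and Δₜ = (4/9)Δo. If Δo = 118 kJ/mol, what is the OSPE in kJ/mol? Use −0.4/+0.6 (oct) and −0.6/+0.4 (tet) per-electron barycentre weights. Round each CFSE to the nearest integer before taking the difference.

Mn is in group 7, so Mn⁴⁺ is d³ (7 − 4 = 3).
Octahedral (high-spin): t₂g³ eg⁰, CFSE = 3(−0.4) + 0(+0.6) = -1.2Δo = -1.2 × 118 = -142 kJ/mol.
Tetrahedral e² t₂¹ gives -0.8Δₜ = -0.8 × (4/9) × 118 = -42 kJ/mol.
OSPE = CFSE(oct) − CFSE(tet) = -142 − (-42) = -100 kJ/mol.

-100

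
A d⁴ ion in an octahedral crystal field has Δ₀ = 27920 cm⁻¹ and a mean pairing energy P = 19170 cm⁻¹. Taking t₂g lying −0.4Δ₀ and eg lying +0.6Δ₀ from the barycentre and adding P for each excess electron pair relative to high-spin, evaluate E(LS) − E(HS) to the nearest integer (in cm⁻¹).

In the high-spin limit (t₂g³ eg¹) the orbital term is -0.6Δ₀ = -16752 cm⁻¹, with no excess pairing.
Low-spin t₂g⁴ eg⁰ gives -1.6Δ₀ = -44672 cm⁻¹, but forming 1 extra pair costs 1P = 19170 cm⁻¹, so E(LS) = -44672 + 19170 = -25502 cm⁻¹.
The difference is -25502 − (-16752) = -8750 cm⁻¹, so low-spin lies lower.

-8750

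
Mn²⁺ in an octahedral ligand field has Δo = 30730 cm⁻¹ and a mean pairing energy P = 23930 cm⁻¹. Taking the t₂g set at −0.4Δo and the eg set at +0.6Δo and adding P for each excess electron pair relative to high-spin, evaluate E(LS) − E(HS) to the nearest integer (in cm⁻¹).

-13600

Group 7 minus oxidation state +2 gives a d⁵ configuration for Mn²⁺.
In the high-spin limit (t₂g³ eg²) the orbital term is 0.0Δo = 0 cm⁻¹, with no excess pairing.
Low-spin t₂g⁵ eg⁰ gives -2.0Δo = -61460 cm⁻¹, but forming 2 extra pairs costs 2P = 47860 cm⁻¹, so E(LS) = -61460 + 47860 = -13600 cm⁻¹.
E(LS) − E(HS) = -13600 − (0) = -13600 cm⁻¹.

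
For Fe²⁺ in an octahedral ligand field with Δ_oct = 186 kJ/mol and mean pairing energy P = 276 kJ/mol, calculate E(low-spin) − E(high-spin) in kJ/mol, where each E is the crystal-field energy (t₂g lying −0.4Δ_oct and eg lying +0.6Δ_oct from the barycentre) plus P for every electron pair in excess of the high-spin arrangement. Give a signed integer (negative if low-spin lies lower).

180

Fe sits in group 8; removing 2 electrons leaves Fe²⁺ with 8 − 2 = 6 d electrons.
High-spin: t₂g⁴ eg², CFSE = -0.4Δ_oct = -74 kJ/mol.
For low-spin the configuration is t₂g⁶ eg⁰: orbital energy -2.4 × 186 = -446 kJ/mol, and 2 additional pairs relative to high-spin add 552 kJ/mol, giving 106 kJ/mol.
The difference is 106 − (-74) = 180 kJ/mol, so high-spin lies lower.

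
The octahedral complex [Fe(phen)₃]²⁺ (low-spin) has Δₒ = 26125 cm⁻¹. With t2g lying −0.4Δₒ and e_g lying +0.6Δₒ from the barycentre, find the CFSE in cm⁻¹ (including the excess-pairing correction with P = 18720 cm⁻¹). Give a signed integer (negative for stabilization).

phen is neutral, so the +2 overall charge sits on Fe: oxidation state +2.
Fe sits in group 8; removing 2 electrons leaves Fe²⁺ with 8 − 2 = 6 d electrons.
The d⁶ electrons fill as t2g^6 e_g^0.
CFSE(orbital) = 6×(-0.4Δₒ) + 0×(0.6Δₒ) = -2.4Δₒ; with Δₒ = 26125 cm⁻¹ that is -62700 cm⁻¹.
High-spin d⁶ would be t2g^4 e_g^2 with 1 pair; low-spin has 3, so 2 excess pairs cost +2P = +37440 cm⁻¹.
Net CFSE = -62700 + 37440 = -25260 cm⁻¹.

-25260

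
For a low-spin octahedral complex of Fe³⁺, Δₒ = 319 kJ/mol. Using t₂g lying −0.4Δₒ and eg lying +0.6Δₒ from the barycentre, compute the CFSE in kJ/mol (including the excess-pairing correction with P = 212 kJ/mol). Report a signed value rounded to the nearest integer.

Fe is in group 8, so Fe³⁺ is d⁵ (8 − 3 = 5).
Electron filling gives t₂g⁵ eg⁰.
CFSE(orbital) = 5×(-0.4Δₒ) + 0×(0.6Δₒ) = -2.0Δₒ; with Δₒ = 319 kJ/mol that is -638 kJ/mol.
High-spin d⁵ would be t₂g³ eg² with 0 pairs; low-spin has 2, so 2 excess pairs cost +2P = +424 kJ/mol.
Combining: -638 + 424 = -214 kJ/mol.

-214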